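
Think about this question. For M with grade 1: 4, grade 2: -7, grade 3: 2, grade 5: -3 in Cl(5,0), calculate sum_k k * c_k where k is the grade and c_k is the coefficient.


Grade-weighted sum = sum of grade_k * coefficient_k
1*4 = 4
2*(-7) = -14
3*2 = 6
5*(-3) = -15
Total = 4 + (-14) + 6 + (-15) = -19


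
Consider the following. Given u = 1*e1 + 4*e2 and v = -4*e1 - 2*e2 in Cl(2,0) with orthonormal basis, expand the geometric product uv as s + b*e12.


Expand: (1*e1 + 4*e2)(-4*e1 - 2*e2)
= 1*(-4)*e1e1 + 1*(-2)*e1e2 + 4*(-4)*e2e1 + 4*(-2)*e2e2
Using e1^2 = e2^2 = 1, e2e1 = -e1e2:
Scalar part s = 1*(-4) + 4*(-2) = -4 + (-8) = -12
Bivector part b = 1*(-2) - 4*(-4) = -2 - (-16) = 14
uv = -12 + 14*e12


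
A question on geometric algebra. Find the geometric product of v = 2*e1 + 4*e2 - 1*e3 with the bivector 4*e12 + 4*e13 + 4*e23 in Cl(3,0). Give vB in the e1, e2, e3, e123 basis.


vB has grade-1 (vector) and grade-3 (trivector) parts: vB = (v _| B) + (v ^ B).
Vector part <vB>_1:
  e1: -v2*b12 - v3*b13 = -(4)*(4) - (-1)*(4) = -12
  e2: v1*b12 - v3*b23 = (2)*(4) - (-1)*(4) = 12
  e3: v1*b13 + v2*b23 = (2)*(4) + (4)*(4) = 24
Trivector part <vB>_3:
  e123: v1*b23 - v2*b13 + v3*b12 = (2)*(4) - (4)*(4) + (-1)*(4) = -12
vB = -12*e1 + 12*e2 + 24*e3 - 12*e123


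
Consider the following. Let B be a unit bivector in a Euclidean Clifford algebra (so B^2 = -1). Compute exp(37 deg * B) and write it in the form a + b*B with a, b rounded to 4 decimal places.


For a unit bivector B with B^2 = -1, the exponential series gives
e^(theta*B) = cos(theta) + sin(theta)*B (the GA analogue of Euler's formula).
theta = 37 degrees = 0.645772 rad
cos(37 deg) = 0.7986
sin(37 deg) = 0.6018
exp(theta*B) = 0.7986 + 0.6018*B


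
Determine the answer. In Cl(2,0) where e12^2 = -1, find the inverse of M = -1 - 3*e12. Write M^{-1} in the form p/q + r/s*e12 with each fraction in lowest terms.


M = -1 - 3*e12, where e12^2 = -1.
Since M commutes with its reverse ~M = a - b*e12, M * ~M = a^2 - b^2*e12^2 = a^2 + b^2.
So M^{-1} = ~M / (a^2 + b^2) = (a - b*e12)/(a^2 + b^2).
a^2 + b^2 = 1 + 9 = 10
Scalar part = -1/10 = -1/10
Bivector coeff = 3/10 = 3/10
M^{-1} = -1/10 + 3/10*e12


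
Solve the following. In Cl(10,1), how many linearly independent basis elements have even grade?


Even subalgebra dimension = 2^(n-1)
n = 10 + 1 = 11
2^(11 - 1) = 2^10 = 1024
Verification: sum of C(11,k) for even k = 1 + 55 + 330 + 462 + 165 + 11 = 1024
Result = 1024


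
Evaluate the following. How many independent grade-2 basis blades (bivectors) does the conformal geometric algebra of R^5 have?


The conformal model of R^5 uses Cl(6,1) with m = 5 + 2 = 7 generators.
Number of grade-2 blades = C(m, 2) = C(7, 2)
= 7*6/2 = 21


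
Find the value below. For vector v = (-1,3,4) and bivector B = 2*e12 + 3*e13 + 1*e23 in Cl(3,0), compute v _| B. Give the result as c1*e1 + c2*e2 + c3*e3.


Left contraction v _| B = <vB>_1 (grade-1 part of the geometric product vB).
Using e1_|e12 = e2, e2_|e12 = -e1, e1_|e13 = e3, e3_|e13 = -e1, e2_|e23 = e3, e3_|e23 = -e2:
e1 coeff: -v2*b12 - v3*b13 = -(3)*(2) - (4)*(3) = -18
e2 coeff: v1*b12 - v3*b23 = (-1)*(2) - (4)*(1) = -6
e3 coeff: v1*b13 + v2*b23 = (-1)*(3) + (3)*(1) = 0
v _| B = -18*e1 - 6*e2 + 0*e3


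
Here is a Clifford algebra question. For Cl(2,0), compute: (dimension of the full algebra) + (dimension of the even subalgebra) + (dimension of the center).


n = 2 + 0 = 2
Total dim = 2^2 = 4
Even subalgebra dim = 2^1 = 2
n is even, so center dim = 1
Sum = 4 + 2 + 1 = 7


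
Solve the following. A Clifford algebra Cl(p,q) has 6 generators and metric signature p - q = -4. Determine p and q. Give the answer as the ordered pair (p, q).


We need p + q = 6 and p - q = -4.
Adding: 2p = 6 + (-4) = 2, so p = 1.
Then q = 6 - 1 = 5.
(p, q) = (1, 5)


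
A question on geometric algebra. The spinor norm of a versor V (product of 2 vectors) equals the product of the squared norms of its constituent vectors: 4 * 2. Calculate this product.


Spinor norm N(V) = |v1|^2 * |v2|^2 * ... * |v2|^2
= 4 * 2
Running product: 4, 8
N(V) = 8


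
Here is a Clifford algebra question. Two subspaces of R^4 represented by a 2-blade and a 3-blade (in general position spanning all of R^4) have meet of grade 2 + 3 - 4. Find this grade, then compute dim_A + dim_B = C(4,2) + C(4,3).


Meet grade = grade(A) + grade(B) - n
= 2 + 3 - 4 = 1
C(4,2) = 6
C(4,3) = 4
dim_A + dim_B = 6 + 4 = 10


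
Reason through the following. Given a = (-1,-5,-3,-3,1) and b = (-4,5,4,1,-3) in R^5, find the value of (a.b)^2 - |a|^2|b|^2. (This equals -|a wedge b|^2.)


a . b = (-1)*(-4) + (-5)*5 + (-3)*4 + (-3)*1 + 1*(-3)
= 4 + (-25) + (-12) + (-3) + (-3) = -39
|a|^2 = (-1)^2 + (-5)^2 + (-3)^2 + (-3)^2 + 1^2 = 45
|b|^2 = (-4)^2 + 5^2 + 4^2 + 1^2 + (-3)^2 = 67
(a.b)^2 = (-39)^2 = 1521
|a|^2 * |b|^2 = 45 * 67 = 3015
Result = 1521 - 3015 = -1494


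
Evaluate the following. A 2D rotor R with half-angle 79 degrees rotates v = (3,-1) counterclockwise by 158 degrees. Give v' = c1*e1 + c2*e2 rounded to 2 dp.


Rotor R = cos(79deg) - sin(79deg)*e12
Rotation angle theta = 2 * 79 = 158 degrees
v' = R*v*~R rotates v by theta.
cos(158deg) = -0.9272, sin(158deg) = 0.3746
v'_1 = 3*cos(158deg) - (-1)*sin(158deg)
= 3*(-0.9272) - (-1)*0.3746
= -2.41
v'_2 = 3*sin(158deg) + (-1)*cos(158deg)
= 3*0.3746 + (-1)*(-0.9272)
= 2.05
v' = -2.41*e1 + 2.05*e2


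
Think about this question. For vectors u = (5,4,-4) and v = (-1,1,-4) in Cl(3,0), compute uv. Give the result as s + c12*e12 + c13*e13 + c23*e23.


In Cl(3,0): e_i^2 = 1, e_ie_j = -e_je_i for i != j.
Scalar part = u . v = 5*(-1) + 4*1 + (-4)*(-4)
= -5 + 4 + 16 = 15
e12 coeff = 5*1 - 4*(-1) = 5 - (-4) = 9
e13 coeff = 5*(-4) - (-4)*(-1) = -20 - 4 = -24
e23 coeff = 4*(-4) - (-4)*1 = -16 - (-4) = -12
uv = 15 + 9*e12 - 24*e13 - 12*e23


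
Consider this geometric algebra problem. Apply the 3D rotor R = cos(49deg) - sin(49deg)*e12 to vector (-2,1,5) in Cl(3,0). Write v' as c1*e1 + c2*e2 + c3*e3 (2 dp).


Rotor R = cos(49deg) - sin(49deg)*e12
Rotation angle theta = 2 * 49 = 98 degrees in the e12 plane (e1 -> e2).
The component perpendicular to the plane (e3) is invariant: v'_3 = v3 = 5.00
cos(98deg) = -0.1392, sin(98deg) = 0.9903
v'_1 = v1*cos(theta) - v2*sin(theta) = -2*(-0.1392) - 1*0.9903 = -0.71
v'_2 = v1*sin(theta) + v2*cos(theta) = -2*0.9903 + 1*(-0.1392) = -2.12
v' = -0.71*e1 - 2.12*e2 + 5.00*e3


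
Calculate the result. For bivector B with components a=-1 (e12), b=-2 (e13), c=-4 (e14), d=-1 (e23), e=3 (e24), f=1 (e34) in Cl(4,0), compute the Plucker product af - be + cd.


Plucker relation: af - be + cd
a*f = (-1)*1 = -1
b*e = (-2)*3 = -6
c*d = (-4)*(-1) = 4
af - be + cd = -1 - (-6) + 4
= 9


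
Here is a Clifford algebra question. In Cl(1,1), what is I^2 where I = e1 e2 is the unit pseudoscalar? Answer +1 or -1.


The pseudoscalar I = e1...e_n (product of all n generators) of Cl(p,q) satisfies I^2 = (-1)^(q + n(n-1)/2).
p = 1, q = 1, n = p + q = 2
n(n-1)/2 = 2 * 1 / 2 = 1
Exponent = q + n(n-1)/2 = 1 + 1 = 2
I^2 = (-1)^2 = +1


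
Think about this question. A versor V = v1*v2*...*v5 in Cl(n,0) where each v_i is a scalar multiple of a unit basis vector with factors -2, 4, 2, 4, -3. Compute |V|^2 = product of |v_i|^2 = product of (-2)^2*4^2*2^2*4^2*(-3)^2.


Each vector v_i has |v_i|^2 = s_i^2
Squared scales: (-2)^2 = 4, 4^2 = 16, 2^2 = 4, 4^2 = 16, (-3)^2 = 9
|V|^2 = 4 * 16 * 4 * 16 * 9
= 36864


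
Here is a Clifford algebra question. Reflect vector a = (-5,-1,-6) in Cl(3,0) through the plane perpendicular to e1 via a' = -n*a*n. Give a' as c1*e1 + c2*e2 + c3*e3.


Reflection formula: a' = -n*a*n, with n = e1 (unit vector, n^2 = 1).
For reflection through hyperplane perp to e1:
The component along e1 flips sign, others stay.
a = (-5, -1, -6)
a' = (5, -1, -6)
a' = 5*e1 - 1*e2 - 6*e3


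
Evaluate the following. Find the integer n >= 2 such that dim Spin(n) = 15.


dim Spin(n) = dim so(n) = n(n-1)/2.
Solve n(n-1)/2 = 15, i.e. n^2 - n - 30 = 0.
Discriminant = 1 + 8*15 = 121
n = (1 + sqrt(121))/2 = (1 + 11)/2 = 6


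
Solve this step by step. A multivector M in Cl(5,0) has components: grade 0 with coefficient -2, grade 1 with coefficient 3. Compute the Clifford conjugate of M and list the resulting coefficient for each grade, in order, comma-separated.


Clifford conjugate sign for grade k: (-1)^(k(k+1)/2)
Grade 0: (-1)^(0*1/2) = (-1)^0 = 1, coeff -2 -> -2
Grade 1: (-1)^(1*2/2) = (-1)^1 = -1, coeff 3 -> -3
Conjugated coefficients: -2, -3


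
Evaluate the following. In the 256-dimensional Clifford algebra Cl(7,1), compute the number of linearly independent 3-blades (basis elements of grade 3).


Number of grade-k basis blades in Cl(p,q) with n = p + q is C(n, k).
n = 7 + 1 = 8
C(8, 3) = 8! / (3! * 5!)
= 40320 / (6 * 120)
= 56


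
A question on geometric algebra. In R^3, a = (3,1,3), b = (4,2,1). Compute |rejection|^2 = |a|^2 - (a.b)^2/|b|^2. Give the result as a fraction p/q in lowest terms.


|a|^2 = 3^2 + 1^2 + 3^2 = 19
|b|^2 = 4^2 + 2^2 + 1^2 = 21
a . b = 3*4 + 1*2 + 3*1 = 17
(a.b)^2 = 17^2 = 289
|rej|^2 = 19 - 289/21
= (399 - 289)/21
= 110/21
In lowest terms: 110/21


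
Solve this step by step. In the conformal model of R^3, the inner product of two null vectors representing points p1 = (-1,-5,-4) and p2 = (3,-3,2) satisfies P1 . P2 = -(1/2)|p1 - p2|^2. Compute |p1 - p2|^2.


p1 - p2 = (-4, -2, -6)
|p1 - p2|^2 = (-4)^2 + (-2)^2 + (-6)^2
= 16 + 4 + 36
= 56


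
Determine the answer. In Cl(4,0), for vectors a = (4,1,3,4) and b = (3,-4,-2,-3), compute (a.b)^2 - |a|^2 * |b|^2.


a . b = 4*3 + 1*(-4) + 3*(-2) + 4*(-3)
= 12 + (-4) + (-6) + (-12) = -10
|a|^2 = 4^2 + 1^2 + 3^2 + 4^2 = 42
|b|^2 = 3^2 + (-4)^2 + (-2)^2 + (-3)^2 = 38
(a.b)^2 = (-10)^2 = 100
|a|^2 * |b|^2 = 42 * 38 = 1596
Result = 100 - 1596 = -1496


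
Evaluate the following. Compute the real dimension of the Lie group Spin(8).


Spin(n) double-covers SO(n); both have Lie algebra so(n) of dimension n(n-1)/2.
n = 8
n(n-1) = 8 * 7 = 56
dim Spin(8) = 56/2 = 28


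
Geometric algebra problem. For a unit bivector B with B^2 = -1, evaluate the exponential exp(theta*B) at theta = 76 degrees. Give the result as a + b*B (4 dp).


For a unit bivector B with B^2 = -1, the exponential series gives
e^(theta*B) = cos(theta) + sin(theta)*B (the GA analogue of Euler's formula).
theta = 76 degrees = 1.32645 rad
cos(76 deg) = 0.2419
sin(76 deg) = 0.9703
exp(theta*B) = 0.2419 + 0.9703*B


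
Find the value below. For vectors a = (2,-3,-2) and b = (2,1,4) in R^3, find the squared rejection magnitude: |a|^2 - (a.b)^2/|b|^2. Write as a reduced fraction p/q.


|a|^2 = 2^2 + (-3)^2 + (-2)^2 = 17
|b|^2 = 2^2 + 1^2 + 4^2 = 21
a . b = 2*2 + (-3)*1 + (-2)*4 = -7
(a.b)^2 = (-7)^2 = 49
|rej|^2 = 17 - 49/21
= (357 - 49)/21
= 308/21
In lowest terms: 44/3


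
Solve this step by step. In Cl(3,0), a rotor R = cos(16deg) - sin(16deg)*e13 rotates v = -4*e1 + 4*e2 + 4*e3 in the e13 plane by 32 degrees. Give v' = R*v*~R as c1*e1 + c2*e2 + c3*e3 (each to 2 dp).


Rotor R = cos(16deg) - sin(16deg)*e13
Rotation angle theta = 2 * 16 = 32 degrees in the e13 plane (e1 -> e3).
The component perpendicular to the plane (e2) is invariant: v'_2 = v2 = 4.00
cos(32deg) = 0.8480, sin(32deg) = 0.5299
v'_1 = v1*cos(theta) - v3*sin(theta) = -4*0.8480 - 4*0.5299 = -5.51
v'_3 = v1*sin(theta) + v3*cos(theta) = -4*0.5299 + 4*0.8480 = 1.27
v' = -5.51*e1 + 4.00*e2 + 1.27*e3


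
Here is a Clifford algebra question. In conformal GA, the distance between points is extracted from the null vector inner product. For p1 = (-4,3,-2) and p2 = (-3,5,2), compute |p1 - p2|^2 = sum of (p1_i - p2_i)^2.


p1 - p2 = (-1, -2, -4)
|p1 - p2|^2 = (-1)^2 + (-2)^2 + (-4)^2
= 1 + 4 + 16
= 21


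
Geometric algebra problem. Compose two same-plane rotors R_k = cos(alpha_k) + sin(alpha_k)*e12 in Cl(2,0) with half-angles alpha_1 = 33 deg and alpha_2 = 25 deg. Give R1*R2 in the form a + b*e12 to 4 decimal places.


Same-plane rotors commute and their half-angles add:
R1*R2 = cos(a1 + a2) + sin(a1 + a2)*e12.
a1 + a2 = 33 + 25 = 58 deg
cos(58 deg) = 0.5299
sin(58 deg) = 0.8480
R1*R2 = 0.5299 + 0.8480*e12


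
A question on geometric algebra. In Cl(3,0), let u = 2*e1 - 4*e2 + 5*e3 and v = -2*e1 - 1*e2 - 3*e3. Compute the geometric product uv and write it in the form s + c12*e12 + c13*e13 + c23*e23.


In Cl(3,0): e_i^2 = 1, e_ie_j = -e_je_i for i != j.
Scalar part = u . v = 2*(-2) + (-4)*(-1) + 5*(-3)
= -4 + 4 + (-15) = -15
e12 coeff = 2*(-1) - (-4)*(-2) = -2 - 8 = -10
e13 coeff = 2*(-3) - 5*(-2) = -6 - (-10) = 4
e23 coeff = (-4)*(-3) - 5*(-1) = 12 - (-5) = 17
uv = -15 - 10*e12 + 4*e13 + 17*e23


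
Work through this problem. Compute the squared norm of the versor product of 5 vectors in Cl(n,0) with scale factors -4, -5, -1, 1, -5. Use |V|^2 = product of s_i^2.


Each vector v_i has |v_i|^2 = s_i^2
Squared scales: (-4)^2 = 16, (-5)^2 = 25, (-1)^2 = 1, 1^2 = 1, (-5)^2 = 25
|V|^2 = 16 * 25 * 1 * 1 * 25
= 10000


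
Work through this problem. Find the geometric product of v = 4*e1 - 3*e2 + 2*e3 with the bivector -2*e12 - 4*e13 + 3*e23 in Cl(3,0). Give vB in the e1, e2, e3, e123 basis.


vB has grade-1 (vector) and grade-3 (trivector) parts: vB = (v _| B) + (v ^ B).
Vector part <vB>_1:
  e1: -v2*b12 - v3*b13 = -(-3)*(-2) - (2)*(-4) = 2
  e2: v1*b12 - v3*b23 = (4)*(-2) - (2)*(3) = -14
  e3: v1*b13 + v2*b23 = (4)*(-4) + (-3)*(3) = -25
Trivector part <vB>_3:
  e123: v1*b23 - v2*b13 + v3*b12 = (4)*(3) - (-3)*(-4) + (2)*(-2) = -4
vB = 2*e1 - 14*e2 - 25*e3 - 4*e123


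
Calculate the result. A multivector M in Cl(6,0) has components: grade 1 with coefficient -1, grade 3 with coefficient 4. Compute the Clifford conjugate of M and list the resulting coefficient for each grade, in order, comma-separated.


Clifford conjugate sign for grade k: (-1)^(k(k+1)/2)
Grade 1: (-1)^(1*2/2) = (-1)^1 = -1, coeff -1 -> 1
Grade 3: (-1)^(3*4/2) = (-1)^6 = 1, coeff 4 -> 4
Conjugated coefficients: 1, 4


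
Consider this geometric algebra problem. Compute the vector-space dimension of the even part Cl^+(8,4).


Even subalgebra dimension = 2^(n-1)
n = 8 + 4 = 12
2^(12 - 1) = 2^11 = 2048
Verification: sum of C(12,k) for even k = 1 + 66 + 495 + 924 + 495 + 66 + 1 = 2048
Result = 2048


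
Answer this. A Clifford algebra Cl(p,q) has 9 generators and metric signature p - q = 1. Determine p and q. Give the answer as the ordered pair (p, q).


We need p + q = 9 and p - q = 1.
Adding: 2p = 9 + 1 = 10, so p = 5.
Then q = 9 - 5 = 4.
(p, q) = (5, 4)


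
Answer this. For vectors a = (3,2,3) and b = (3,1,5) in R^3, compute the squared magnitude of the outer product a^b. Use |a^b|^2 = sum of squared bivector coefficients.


a wedge b = (a1*b2 - a2*b1)*e12 + (a1*b3 - a3*b1)*e13 + (a2*b3 - a3*b2)*e23
e12 coeff: 3*1 - 2*3 = 3 - 6 = -3
e13 coeff: 3*5 - 3*3 = 15 - 9 = 6
e23 coeff: 2*5 - 3*1 = 10 - 3 = 7
|a wedge b|^2 = (-3)^2 + 6^2 + 7^2
= 9 + 36 + 49
= 94


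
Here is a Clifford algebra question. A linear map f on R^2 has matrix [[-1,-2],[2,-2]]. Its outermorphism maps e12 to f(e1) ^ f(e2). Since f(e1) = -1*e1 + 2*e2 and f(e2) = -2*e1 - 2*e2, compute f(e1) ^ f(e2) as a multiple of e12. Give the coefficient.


The outermorphism of a linear map f sends e1^e2 to f(e1)^f(e2).
f(e1) = -1*e1 + 2*e2
f(e2) = -2*e1 - 2*e2
f(e1) ^ f(e2) = (-1*e1 + 2*e2) ^ (-2*e1 - 2*e2)
= (-1)*(-2)*e12 + 2*(-2)*e21
= (2 - (-4))*e12
= 6*e12
Coefficient = 6


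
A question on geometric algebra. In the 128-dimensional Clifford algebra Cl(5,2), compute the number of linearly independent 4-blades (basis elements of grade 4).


Number of grade-k basis blades in Cl(p,q) with n = p + q is C(n, k).
n = 5 + 2 = 7
C(7, 4) = 7! / (4! * 3!)
= 5040 / (24 * 6)
= 35


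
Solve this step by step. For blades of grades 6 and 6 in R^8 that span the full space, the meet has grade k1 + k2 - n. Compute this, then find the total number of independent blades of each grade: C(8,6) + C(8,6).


Meet grade = grade(A) + grade(B) - n
= 6 + 6 - 8 = 4
C(8,6) = 28
C(8,6) = 28
dim_A + dim_B = 28 + 28 = 56


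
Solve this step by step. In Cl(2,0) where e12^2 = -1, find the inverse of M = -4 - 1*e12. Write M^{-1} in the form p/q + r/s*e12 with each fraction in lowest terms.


M = -4 - 1*e12, where e12^2 = -1.
Since M commutes with its reverse ~M = a - b*e12, M * ~M = a^2 - b^2*e12^2 = a^2 + b^2.
So M^{-1} = ~M / (a^2 + b^2) = (a - b*e12)/(a^2 + b^2).
a^2 + b^2 = 16 + 1 = 17
Scalar part = -4/17 = -4/17
Bivector coeff = 1/17 = 1/17
M^{-1} = -4/17 + 1/17*e12


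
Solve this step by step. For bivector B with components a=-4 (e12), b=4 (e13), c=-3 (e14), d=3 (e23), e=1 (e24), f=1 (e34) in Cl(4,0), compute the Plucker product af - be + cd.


Plucker relation: af - be + cd
a*f = (-4)*1 = -4
b*e = 4*1 = 4
c*d = (-3)*3 = -9
af - be + cd = -4 - 4 + (-9)
= -17


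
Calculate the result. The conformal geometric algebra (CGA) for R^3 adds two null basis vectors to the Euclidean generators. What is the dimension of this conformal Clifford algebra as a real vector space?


The conformal model of R^3 uses Cl(4,1): the 3 Euclidean generators plus two extra orthogonal generators e+ (e+^2 = +1) and e- (e-^2 = -1), from which the null vectors e0, einf are built.
Number of generators m = 3 + 2 = 5.
dim Cl(p,q) = 2^m = 2^5 = 32


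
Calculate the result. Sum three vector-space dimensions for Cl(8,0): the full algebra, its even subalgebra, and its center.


n = 8 + 0 = 8
Total dim = 2^8 = 256
Even subalgebra dim = 2^7 = 128
n is even, so center dim = 1
Sum = 256 + 128 + 1 = 385


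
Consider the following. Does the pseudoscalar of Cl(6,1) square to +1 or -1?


The pseudoscalar I = e1...e_n (product of all n generators) of Cl(p,q) satisfies I^2 = (-1)^(q + n(n-1)/2).
p = 6, q = 1, n = p + q = 7
n(n-1)/2 = 7 * 6 / 2 = 21
Exponent = q + n(n-1)/2 = 1 + 21 = 22
I^2 = (-1)^22 = +1


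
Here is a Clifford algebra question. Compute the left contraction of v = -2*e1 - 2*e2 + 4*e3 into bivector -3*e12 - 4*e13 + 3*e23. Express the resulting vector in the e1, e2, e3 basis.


Left contraction v _| B = <vB>_1 (grade-1 part of the geometric product vB).
Using e1_|e12 = e2, e2_|e12 = -e1, e1_|e13 = e3, e3_|e13 = -e1, e2_|e23 = e3, e3_|e23 = -e2:
e1 coeff: -v2*b12 - v3*b13 = -(-2)*(-3) - (4)*(-4) = 10
e2 coeff: v1*b12 - v3*b23 = (-2)*(-3) - (4)*(3) = -6
e3 coeff: v1*b13 + v2*b23 = (-2)*(-4) + (-2)*(3) = 2
v _| B = 10*e1 - 6*e2 + 2*e3


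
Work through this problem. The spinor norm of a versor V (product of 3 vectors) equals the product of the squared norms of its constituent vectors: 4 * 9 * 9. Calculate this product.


Spinor norm N(V) = |v1|^2 * |v2|^2 * ... * |v3|^2
= 4 * 9 * 9
Running product: 4, 36, 324
N(V) = 324


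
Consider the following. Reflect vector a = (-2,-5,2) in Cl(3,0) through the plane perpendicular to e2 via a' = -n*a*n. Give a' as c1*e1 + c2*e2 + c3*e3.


Reflection formula: a' = -n*a*n, with n = e2 (unit vector, n^2 = 1).
For reflection through hyperplane perp to e2:
The component along e2 flips sign, others stay.
a = (-2, -5, 2)
a' = (-2, 5, 2)
a' = -2*e1 + 5*e2 + 2*e3


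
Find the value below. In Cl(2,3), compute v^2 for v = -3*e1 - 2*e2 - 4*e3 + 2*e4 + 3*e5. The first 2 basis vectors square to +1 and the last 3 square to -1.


v^2 = sum of c_i^2 * e_i^2
Positive signature terms (e_i^2 = +1): (-3)^2 + (-2)^2 = 13
Negative signature terms (e_j^2 = -1): (-4)^2 + 2^2 + 3^2 = 29
v^2 = 13 - 29 = -16


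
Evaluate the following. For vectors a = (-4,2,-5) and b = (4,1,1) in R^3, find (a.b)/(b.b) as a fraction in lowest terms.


Projection coefficient = (a . b) / (b . b)
a . b = (-4)*4 + 2*1 + (-5)*1
= -16 + 2 + (-5) = -19
b . b = 4^2 + 1^2 + 1^2
= 16 + 1 + 1 = 18
Coefficient = -19/18
In lowest terms: -19/18


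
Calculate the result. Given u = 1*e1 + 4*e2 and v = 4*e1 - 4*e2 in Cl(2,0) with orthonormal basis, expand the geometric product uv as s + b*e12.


Expand: (1*e1 + 4*e2)(4*e1 - 4*e2)
= 1*4*e1e1 + 1*(-4)*e1e2 + 4*4*e2e1 + 4*(-4)*e2e2
Using e1^2 = e2^2 = 1, e2e1 = -e1e2:
Scalar part s = 1*4 + 4*(-4) = 4 + (-16) = -12
Bivector part b = 1*(-4) - 4*4 = -4 - 16 = -20
uv = -12 - 20*e12


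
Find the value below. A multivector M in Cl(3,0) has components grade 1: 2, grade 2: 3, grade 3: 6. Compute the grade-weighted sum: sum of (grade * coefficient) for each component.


Grade-weighted sum = sum of grade_k * coefficient_k
1*2 = 2
2*3 = 6
3*6 = 18
Total = 2 + 6 + 18 = 26


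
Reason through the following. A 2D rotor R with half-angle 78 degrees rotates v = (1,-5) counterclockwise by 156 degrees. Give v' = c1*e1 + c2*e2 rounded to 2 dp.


Rotor R = cos(78deg) - sin(78deg)*e12
Rotation angle theta = 2 * 78 = 156 degrees
v' = R*v*~R rotates v by theta.
cos(156deg) = -0.9135, sin(156deg) = 0.4067
v'_1 = 1*cos(156deg) - (-5)*sin(156deg)
= 1*(-0.9135) - (-5)*0.4067
= 1.12
v'_2 = 1*sin(156deg) + (-5)*cos(156deg)
= 1*0.4067 + (-5)*(-0.9135)
= 4.97
v' = 1.12*e1 + 4.97*e2


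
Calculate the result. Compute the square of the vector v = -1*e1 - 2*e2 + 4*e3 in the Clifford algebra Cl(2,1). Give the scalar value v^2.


v^2 = sum of c_i^2 * e_i^2
Positive signature terms (e_i^2 = +1): (-1)^2 + (-2)^2 = 5
Negative signature terms (e_j^2 = -1): 4^2 = 16
v^2 = 5 - 16 = -11


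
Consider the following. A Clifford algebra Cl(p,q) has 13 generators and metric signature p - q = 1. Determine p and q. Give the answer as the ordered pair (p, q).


We need p + q = 13 and p - q = 1.
Adding: 2p = 13 + 1 = 14, so p = 7.
Then q = 13 - 7 = 6.
(p, q) = (7, 6)


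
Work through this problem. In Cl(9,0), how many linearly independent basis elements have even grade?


Even subalgebra dimension = 2^(n-1)
n = 9 + 0 = 9
2^(9 - 1) = 2^8 = 256
Verification: sum of C(9,k) for even k = 1 + 36 + 126 + 84 + 9 = 256
Result = 256


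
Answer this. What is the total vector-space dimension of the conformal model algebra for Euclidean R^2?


The conformal model of R^2 uses Cl(3,1): the 2 Euclidean generators plus two extra orthogonal generators e+ (e+^2 = +1) and e- (e-^2 = -1), from which the null vectors e0, einf are built.
Number of generators m = 2 + 2 = 4.
dim Cl(p,q) = 2^m = 2^4 = 16


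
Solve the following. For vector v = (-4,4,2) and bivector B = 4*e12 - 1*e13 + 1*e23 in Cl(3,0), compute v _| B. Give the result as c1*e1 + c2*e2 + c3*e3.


Left contraction v _| B = <vB>_1 (grade-1 part of the geometric product vB).
Using e1_|e12 = e2, e2_|e12 = -e1, e1_|e13 = e3, e3_|e13 = -e1, e2_|e23 = e3, e3_|e23 = -e2:
e1 coeff: -v2*b12 - v3*b13 = -(4)*(4) - (2)*(-1) = -14
e2 coeff: v1*b12 - v3*b23 = (-4)*(4) - (2)*(1) = -18
e3 coeff: v1*b13 + v2*b23 = (-4)*(-1) + (4)*(1) = 8
v _| B = -14*e1 - 18*e2 + 8*e3


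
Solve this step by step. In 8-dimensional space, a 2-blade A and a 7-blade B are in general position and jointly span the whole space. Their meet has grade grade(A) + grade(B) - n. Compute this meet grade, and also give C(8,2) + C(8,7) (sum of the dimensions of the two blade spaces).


Meet grade = grade(A) + grade(B) - n
= 2 + 7 - 8 = 1
C(8,2) = 28
C(8,7) = 8
dim_A + dim_B = 28 + 8 = 36


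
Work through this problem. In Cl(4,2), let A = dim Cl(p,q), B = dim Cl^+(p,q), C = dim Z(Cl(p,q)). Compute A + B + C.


n = 4 + 2 = 6
Total dim = 2^6 = 64
Even subalgebra dim = 2^5 = 32
n is even, so center dim = 1
Sum = 64 + 32 + 1 = 97


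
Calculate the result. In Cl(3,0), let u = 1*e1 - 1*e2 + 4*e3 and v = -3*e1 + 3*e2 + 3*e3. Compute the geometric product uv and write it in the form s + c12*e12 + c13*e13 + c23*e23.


In Cl(3,0): e_i^2 = 1, e_ie_j = -e_je_i for i != j.
Scalar part = u . v = 1*(-3) + (-1)*3 + 4*3
= -3 + (-3) + 12 = 6
e12 coeff = 1*3 - (-1)*(-3) = 3 - 3 = 0
e13 coeff = 1*3 - 4*(-3) = 3 - (-12) = 15
e23 coeff = (-1)*3 - 4*3 = -3 - 12 = -15
uv = 6 + 0*e12 + 15*e13 - 15*e23


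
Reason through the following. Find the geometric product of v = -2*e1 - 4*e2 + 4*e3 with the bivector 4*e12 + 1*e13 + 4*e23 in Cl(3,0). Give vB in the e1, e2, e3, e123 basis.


vB has grade-1 (vector) and grade-3 (trivector) parts: vB = (v _| B) + (v ^ B).
Vector part <vB>_1:
  e1: -v2*b12 - v3*b13 = -(-4)*(4) - (4)*(1) = 12
  e2: v1*b12 - v3*b23 = (-2)*(4) - (4)*(4) = -24
  e3: v1*b13 + v2*b23 = (-2)*(1) + (-4)*(4) = -18
Trivector part <vB>_3:
  e123: v1*b23 - v2*b13 + v3*b12 = (-2)*(4) - (-4)*(1) + (4)*(4) = 12
vB = 12*e1 - 24*e2 - 18*e3 + 12*e123


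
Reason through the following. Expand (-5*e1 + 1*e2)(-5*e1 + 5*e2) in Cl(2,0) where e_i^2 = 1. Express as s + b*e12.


Expand: (-5*e1 + 1*e2)(-5*e1 + 5*e2)
= (-5)*(-5)*e1e1 + (-5)*5*e1e2 + 1*(-5)*e2e1 + 1*5*e2e2
Using e1^2 = e2^2 = 1, e2e1 = -e1e2:
Scalar part s = (-5)*(-5) + 1*5 = 25 + 5 = 30
Bivector part b = (-5)*5 - 1*(-5) = -25 - (-5) = -20
uv = 30 - 20*e12


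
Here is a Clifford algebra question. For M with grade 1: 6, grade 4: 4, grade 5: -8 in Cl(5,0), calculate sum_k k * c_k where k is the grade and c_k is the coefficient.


Grade-weighted sum = sum of grade_k * coefficient_k
1*6 = 6
4*4 = 16
5*(-8) = -40
Total = 6 + 16 + (-40) = -18


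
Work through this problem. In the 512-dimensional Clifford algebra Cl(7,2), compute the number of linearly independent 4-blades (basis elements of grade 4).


Number of grade-k basis blades in Cl(p,q) with n = p + q is C(n, k).
n = 7 + 2 = 9
C(9, 4) = 9! / (4! * 5!)
= 362880 / (24 * 120)
= 126


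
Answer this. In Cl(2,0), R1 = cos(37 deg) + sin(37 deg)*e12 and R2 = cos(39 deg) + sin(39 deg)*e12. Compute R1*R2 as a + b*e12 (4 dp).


Same-plane rotors commute and their half-angles add:
R1*R2 = cos(a1 + a2) + sin(a1 + a2)*e12.
a1 + a2 = 37 + 39 = 76 deg
cos(76 deg) = 0.2419
sin(76 deg) = 0.9703
R1*R2 = 0.2419 + 0.9703*e12


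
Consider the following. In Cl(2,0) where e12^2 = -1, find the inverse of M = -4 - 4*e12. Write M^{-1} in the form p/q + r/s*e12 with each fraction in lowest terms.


M = -4 - 4*e12, where e12^2 = -1.
Since M commutes with its reverse ~M = a - b*e12, M * ~M = a^2 - b^2*e12^2 = a^2 + b^2.
So M^{-1} = ~M / (a^2 + b^2) = (a - b*e12)/(a^2 + b^2).
a^2 + b^2 = 16 + 16 = 32
Scalar part = -4/32 = -1/8
Bivector coeff = 4/32 = 1/8
M^{-1} = -1/8 + 1/8*e12


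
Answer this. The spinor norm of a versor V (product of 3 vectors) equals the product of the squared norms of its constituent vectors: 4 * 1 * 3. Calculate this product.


Spinor norm N(V) = |v1|^2 * |v2|^2 * ... * |v3|^2
= 4 * 1 * 3
Running product: 4, 4, 12
N(V) = 12


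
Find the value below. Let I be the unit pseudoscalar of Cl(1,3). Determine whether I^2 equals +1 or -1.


The pseudoscalar I = e1...e_n (product of all n generators) of Cl(p,q) satisfies I^2 = (-1)^(q + n(n-1)/2).
p = 1, q = 3, n = p + q = 4
n(n-1)/2 = 4 * 3 / 2 = 6
Exponent = q + n(n-1)/2 = 3 + 6 = 9
I^2 = (-1)^9 = -1


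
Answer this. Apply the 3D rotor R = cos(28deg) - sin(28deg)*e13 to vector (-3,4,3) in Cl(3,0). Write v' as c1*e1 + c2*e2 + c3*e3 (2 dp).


Rotor R = cos(28deg) - sin(28deg)*e13
Rotation angle theta = 2 * 28 = 56 degrees in the e13 plane (e1 -> e3).
The component perpendicular to the plane (e2) is invariant: v'_2 = v2 = 4.00
cos(56deg) = 0.5592, sin(56deg) = 0.8290
v'_1 = v1*cos(theta) - v3*sin(theta) = -3*0.5592 - 3*0.8290 = -4.16
v'_3 = v1*sin(theta) + v3*cos(theta) = -3*0.8290 + 3*0.5592 = -0.81
v' = -4.16*e1 + 4.00*e2 - 0.81*e3


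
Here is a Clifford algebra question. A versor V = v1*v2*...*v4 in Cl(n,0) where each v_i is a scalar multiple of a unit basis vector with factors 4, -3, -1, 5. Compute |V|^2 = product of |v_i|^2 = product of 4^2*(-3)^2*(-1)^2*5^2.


Each vector v_i has |v_i|^2 = s_i^2
Squared scales: 4^2 = 16, (-3)^2 = 9, (-1)^2 = 1, 5^2 = 25
|V|^2 = 16 * 9 * 1 * 25
= 3600


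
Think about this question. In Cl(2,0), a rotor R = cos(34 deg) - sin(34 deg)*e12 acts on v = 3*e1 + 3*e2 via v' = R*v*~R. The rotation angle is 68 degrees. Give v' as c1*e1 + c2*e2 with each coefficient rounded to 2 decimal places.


Rotor R = cos(34deg) - sin(34deg)*e12
Rotation angle theta = 2 * 34 = 68 degrees
v' = R*v*~R rotates v by theta.
cos(68deg) = 0.3746, sin(68deg) = 0.9272
v'_1 = 3*cos(68deg) - 3*sin(68deg)
= 3*0.3746 - 3*0.9272
= -1.66
v'_2 = 3*sin(68deg) + 3*cos(68deg)
= 3*0.9272 + 3*0.3746
= 3.91
v' = -1.66*e1 + 3.91*e2


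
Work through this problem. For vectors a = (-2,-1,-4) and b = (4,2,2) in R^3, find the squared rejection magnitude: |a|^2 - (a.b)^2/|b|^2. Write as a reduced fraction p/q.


|a|^2 = (-2)^2 + (-1)^2 + (-4)^2 = 21
|b|^2 = 4^2 + 2^2 + 2^2 = 24
a . b = (-2)*4 + (-1)*2 + (-4)*2 = -18
(a.b)^2 = (-18)^2 = 324
|rej|^2 = 21 - 324/24
= (504 - 324)/24
= 180/24
In lowest terms: 15/2


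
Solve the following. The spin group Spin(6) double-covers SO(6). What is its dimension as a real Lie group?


Spin(n) double-covers SO(n); both have Lie algebra so(n) of dimension n(n-1)/2.
n = 6
n(n-1) = 6 * 5 = 30
dim Spin(6) = 30/2 = 15


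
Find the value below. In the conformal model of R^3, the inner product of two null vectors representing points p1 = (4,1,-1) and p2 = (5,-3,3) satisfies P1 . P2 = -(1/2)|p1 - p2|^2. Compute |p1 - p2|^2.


p1 - p2 = (-1, 4, -4)
|p1 - p2|^2 = (-1)^2 + 4^2 + (-4)^2
= 1 + 16 + 16
= 33


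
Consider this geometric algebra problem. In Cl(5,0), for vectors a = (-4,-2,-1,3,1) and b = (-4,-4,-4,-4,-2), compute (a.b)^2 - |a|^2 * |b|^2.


a . b = (-4)*(-4) + (-2)*(-4) + (-1)*(-4) + 3*(-4) + 1*(-2)
= 16 + 8 + 4 + (-12) + (-2) = 14
|a|^2 = (-4)^2 + (-2)^2 + (-1)^2 + 3^2 + 1^2 = 31
|b|^2 = (-4)^2 + (-4)^2 + (-4)^2 + (-4)^2 + (-2)^2 = 68
(a.b)^2 = 14^2 = 196
|a|^2 * |b|^2 = 31 * 68 = 2108
Result = 196 - 2108 = -1912


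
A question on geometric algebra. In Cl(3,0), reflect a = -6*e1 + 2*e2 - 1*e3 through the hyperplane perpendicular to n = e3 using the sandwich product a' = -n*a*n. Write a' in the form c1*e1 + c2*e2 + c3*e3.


Reflection formula: a' = -n*a*n, with n = e3 (unit vector, n^2 = 1).
For reflection through hyperplane perp to e3:
The component along e3 flips sign, others stay.
a = (-6, 2, -1)
a' = (-6, 2, 1)
a' = -6*e1 + 2*e2 + 1*e3


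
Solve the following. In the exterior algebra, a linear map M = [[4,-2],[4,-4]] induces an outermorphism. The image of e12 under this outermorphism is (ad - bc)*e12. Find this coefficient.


The outermorphism of a linear map f sends e1^e2 to f(e1)^f(e2).
f(e1) = 4*e1 + 4*e2
f(e2) = -2*e1 - 4*e2
f(e1) ^ f(e2) = (4*e1 + 4*e2) ^ (-2*e1 - 4*e2)
= 4*(-4)*e12 + 4*(-2)*e21
= (-16 - (-8))*e12
= -8*e12
Coefficient = -8


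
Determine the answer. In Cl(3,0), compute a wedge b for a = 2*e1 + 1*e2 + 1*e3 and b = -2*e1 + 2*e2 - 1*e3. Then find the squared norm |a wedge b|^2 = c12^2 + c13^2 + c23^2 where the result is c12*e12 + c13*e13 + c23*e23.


a wedge b = (a1*b2 - a2*b1)*e12 + (a1*b3 - a3*b1)*e13 + (a2*b3 - a3*b2)*e23
e12 coeff: 2*2 - 1*(-2) = 4 - (-2) = 6
e13 coeff: 2*(-1) - 1*(-2) = -2 - (-2) = 0
e23 coeff: 1*(-1) - 1*2 = -1 - 2 = -3
|a wedge b|^2 = 6^2 + 0^2 + (-3)^2
= 36 + 0 + 9
= 45


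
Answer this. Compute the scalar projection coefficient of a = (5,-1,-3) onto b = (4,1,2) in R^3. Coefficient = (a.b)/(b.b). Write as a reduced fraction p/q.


Projection coefficient = (a . b) / (b . b)
a . b = 5*4 + (-1)*1 + (-3)*2
= 20 + (-1) + (-6) = 13
b . b = 4^2 + 1^2 + 2^2
= 16 + 1 + 4 = 21
Coefficient = 13/21
In lowest terms: 13/21


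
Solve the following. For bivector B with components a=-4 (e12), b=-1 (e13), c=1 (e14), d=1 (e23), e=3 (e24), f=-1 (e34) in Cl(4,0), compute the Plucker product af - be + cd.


Plucker relation: af - be + cd
a*f = (-4)*(-1) = 4
b*e = (-1)*3 = -3
c*d = 1*1 = 1
af - be + cd = 4 - (-3) + 1
= 8


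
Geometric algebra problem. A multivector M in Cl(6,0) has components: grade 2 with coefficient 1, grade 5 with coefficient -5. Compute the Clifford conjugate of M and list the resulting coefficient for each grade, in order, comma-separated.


Clifford conjugate sign for grade k: (-1)^(k(k+1)/2)
Grade 2: (-1)^(2*3/2) = (-1)^3 = -1, coeff 1 -> -1
Grade 5: (-1)^(5*6/2) = (-1)^15 = -1, coeff -5 -> 5
Conjugated coefficients: -1, 5


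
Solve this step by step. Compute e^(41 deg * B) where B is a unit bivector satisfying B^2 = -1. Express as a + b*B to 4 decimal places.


For a unit bivector B with B^2 = -1, the exponential series gives
e^(theta*B) = cos(theta) + sin(theta)*B (the GA analogue of Euler's formula).
theta = 41 degrees = 0.715585 rad
cos(41 deg) = 0.7547
sin(41 deg) = 0.6561
exp(theta*B) = 0.7547 + 0.6561*B


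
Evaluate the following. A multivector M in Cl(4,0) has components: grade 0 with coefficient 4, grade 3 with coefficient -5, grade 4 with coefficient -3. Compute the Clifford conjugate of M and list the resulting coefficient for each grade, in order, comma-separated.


Clifford conjugate sign for grade k: (-1)^(k(k+1)/2)
Grade 0: (-1)^(0*1/2) = (-1)^0 = 1, coeff 4 -> 4
Grade 3: (-1)^(3*4/2) = (-1)^6 = 1, coeff -5 -> -5
Grade 4: (-1)^(4*5/2) = (-1)^10 = 1, coeff -3 -> -3
Conjugated coefficients: 4, -5, -3


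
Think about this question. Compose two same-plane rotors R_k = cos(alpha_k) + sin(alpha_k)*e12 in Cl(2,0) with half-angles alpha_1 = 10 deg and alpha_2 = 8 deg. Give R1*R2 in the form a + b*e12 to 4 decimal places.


Same-plane rotors commute and their half-angles add:
R1*R2 = cos(a1 + a2) + sin(a1 + a2)*e12.
a1 + a2 = 10 + 8 = 18 deg
cos(18 deg) = 0.9511
sin(18 deg) = 0.3090
R1*R2 = 0.9511 + 0.3090*e12


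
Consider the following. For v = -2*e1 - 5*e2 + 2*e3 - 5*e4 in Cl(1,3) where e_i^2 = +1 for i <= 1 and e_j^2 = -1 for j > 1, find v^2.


v^2 = sum of c_i^2 * e_i^2
Positive signature terms (e_i^2 = +1): (-2)^2 = 4
Negative signature terms (e_j^2 = -1): (-5)^2 + 2^2 + (-5)^2 = 54
v^2 = 4 - 54 = -50


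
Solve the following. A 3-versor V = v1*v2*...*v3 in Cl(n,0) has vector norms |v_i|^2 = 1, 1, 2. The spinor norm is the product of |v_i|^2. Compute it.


Spinor norm N(V) = |v1|^2 * |v2|^2 * ... * |v3|^2
= 1 * 1 * 2
Running product: 1, 1, 2
N(V) = 2


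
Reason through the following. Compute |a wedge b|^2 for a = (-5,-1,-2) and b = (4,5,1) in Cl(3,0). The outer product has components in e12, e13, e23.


a wedge b = (a1*b2 - a2*b1)*e12 + (a1*b3 - a3*b1)*e13 + (a2*b3 - a3*b2)*e23
e12 coeff: (-5)*5 - (-1)*4 = -25 - (-4) = -21
e13 coeff: (-5)*1 - (-2)*4 = -5 - (-8) = 3
e23 coeff: (-1)*1 - (-2)*5 = -1 - (-10) = 9
|a wedge b|^2 = (-21)^2 + 3^2 + 9^2
= 441 + 9 + 81
= 531


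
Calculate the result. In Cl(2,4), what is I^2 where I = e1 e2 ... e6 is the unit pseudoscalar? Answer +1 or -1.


The pseudoscalar I = e1...e_n (product of all n generators) of Cl(p,q) satisfies I^2 = (-1)^(q + n(n-1)/2).
p = 2, q = 4, n = p + q = 6
n(n-1)/2 = 6 * 5 / 2 = 15
Exponent = q + n(n-1)/2 = 4 + 15 = 19
I^2 = (-1)^19 = -1


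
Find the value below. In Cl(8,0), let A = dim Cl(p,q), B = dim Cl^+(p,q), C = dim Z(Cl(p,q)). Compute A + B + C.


n = 8 + 0 = 8
Total dim = 2^8 = 256
Even subalgebra dim = 2^7 = 128
n is even, so center dim = 1
Sum = 256 + 128 + 1 = 385


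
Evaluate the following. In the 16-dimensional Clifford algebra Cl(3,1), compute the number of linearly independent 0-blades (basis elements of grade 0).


Number of grade-k basis blades in Cl(p,q) with n = p + q is C(n, k).
n = 3 + 1 = 4
C(4, 0) = 4! / (0! * 4!)
= 24 / (1 * 24)
= 1


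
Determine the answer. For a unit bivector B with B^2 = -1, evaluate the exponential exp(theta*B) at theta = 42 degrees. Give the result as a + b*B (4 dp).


For a unit bivector B with B^2 = -1, the exponential series gives
e^(theta*B) = cos(theta) + sin(theta)*B (the GA analogue of Euler's formula).
theta = 42 degrees = 0.733038 rad
cos(42 deg) = 0.7431
sin(42 deg) = 0.6691
exp(theta*B) = 0.7431 + 0.6691*B


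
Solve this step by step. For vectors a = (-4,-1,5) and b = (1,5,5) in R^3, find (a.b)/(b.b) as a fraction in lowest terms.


Projection coefficient = (a . b) / (b . b)
a . b = (-4)*1 + (-1)*5 + 5*5
= -4 + (-5) + 25 = 16
b . b = 1^2 + 5^2 + 5^2
= 1 + 25 + 25 = 51
Coefficient = 16/51
In lowest terms: 16/51


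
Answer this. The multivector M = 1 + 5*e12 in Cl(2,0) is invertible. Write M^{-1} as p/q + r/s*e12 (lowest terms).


M = 1 + 5*e12, where e12^2 = -1.
Since M commutes with its reverse ~M = a - b*e12, M * ~M = a^2 - b^2*e12^2 = a^2 + b^2.
So M^{-1} = ~M / (a^2 + b^2) = (a - b*e12)/(a^2 + b^2).
a^2 + b^2 = 1 + 25 = 26
Scalar part = 1/26 = 1/26
Bivector coeff = -5/26 = -5/26
M^{-1} = 1/26 - 5/26*e12


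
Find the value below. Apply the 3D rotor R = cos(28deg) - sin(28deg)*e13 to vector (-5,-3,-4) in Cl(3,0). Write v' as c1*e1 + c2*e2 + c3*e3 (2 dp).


Rotor R = cos(28deg) - sin(28deg)*e13
Rotation angle theta = 2 * 28 = 56 degrees in the e13 plane (e1 -> e3).
The component perpendicular to the plane (e2) is invariant: v'_2 = v2 = -3.00
cos(56deg) = 0.5592, sin(56deg) = 0.8290
v'_1 = v1*cos(theta) - v3*sin(theta) = -5*0.5592 - (-4)*0.8290 = 0.52
v'_3 = v1*sin(theta) + v3*cos(theta) = -5*0.8290 + (-4)*0.5592 = -6.38
v' = 0.52*e1 - 3.00*e2 - 6.38*e3


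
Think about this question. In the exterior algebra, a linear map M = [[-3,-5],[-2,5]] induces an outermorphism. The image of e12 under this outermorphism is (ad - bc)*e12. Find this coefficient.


The outermorphism of a linear map f sends e1^e2 to f(e1)^f(e2).
f(e1) = -3*e1 - 2*e2
f(e2) = -5*e1 + 5*e2
f(e1) ^ f(e2) = (-3*e1 - 2*e2) ^ (-5*e1 + 5*e2)
= (-3)*5*e12 + (-2)*(-5)*e21
= (-15 - 10)*e12
= -25*e12
Coefficient = -25


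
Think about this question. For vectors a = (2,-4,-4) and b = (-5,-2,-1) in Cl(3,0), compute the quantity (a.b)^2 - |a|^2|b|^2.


a . b = 2*(-5) + (-4)*(-2) + (-4)*(-1)
= -10 + 8 + 4 = 2
|a|^2 = 2^2 + (-4)^2 + (-4)^2 = 36
|b|^2 = (-5)^2 + (-2)^2 + (-1)^2 = 30
(a.b)^2 = 2^2 = 4
|a|^2 * |b|^2 = 36 * 30 = 1080
Result = 4 - 1080 = -1076


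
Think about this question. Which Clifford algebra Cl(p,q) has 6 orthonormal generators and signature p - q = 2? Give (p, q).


We need p + q = 6 and p - q = 2.
Adding: 2p = 6 + 2 = 8, so p = 4.
Then q = 6 - 4 = 2.
(p, q) = (4, 2)


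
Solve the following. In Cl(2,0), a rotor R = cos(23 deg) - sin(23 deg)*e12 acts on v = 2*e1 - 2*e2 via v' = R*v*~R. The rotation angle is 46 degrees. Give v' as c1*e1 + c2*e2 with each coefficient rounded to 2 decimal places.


Rotor R = cos(23deg) - sin(23deg)*e12
Rotation angle theta = 2 * 23 = 46 degrees
v' = R*v*~R rotates v by theta.
cos(46deg) = 0.6947, sin(46deg) = 0.7193
v'_1 = 2*cos(46deg) - (-2)*sin(46deg)
= 2*0.6947 - (-2)*0.7193
= 2.83
v'_2 = 2*sin(46deg) + (-2)*cos(46deg)
= 2*0.7193 + (-2)*0.6947
= 0.05
v' = 2.83*e1 + 0.05*e2


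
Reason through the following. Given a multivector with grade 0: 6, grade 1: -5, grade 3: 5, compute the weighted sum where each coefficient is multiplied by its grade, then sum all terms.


Grade-weighted sum = sum of grade_k * coefficient_k
0*6 = 0
1*(-5) = -5
3*5 = 15
Total = 0 + (-5) + 15 = 10


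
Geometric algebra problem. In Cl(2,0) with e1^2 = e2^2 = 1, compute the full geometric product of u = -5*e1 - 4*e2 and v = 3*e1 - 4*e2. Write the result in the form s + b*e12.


Expand: (-5*e1 - 4*e2)(3*e1 - 4*e2)
= (-5)*3*e1e1 + (-5)*(-4)*e1e2 + (-4)*3*e2e1 + (-4)*(-4)*e2e2
Using e1^2 = e2^2 = 1, e2e1 = -e1e2:
Scalar part s = (-5)*3 + (-4)*(-4) = -15 + 16 = 1
Bivector part b = (-5)*(-4) - (-4)*3 = 20 - (-12) = 32
uv = 1 + 32*e12


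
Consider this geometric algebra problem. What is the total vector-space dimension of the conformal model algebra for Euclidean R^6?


The conformal model of R^6 uses Cl(7,1): the 6 Euclidean generators plus two extra orthogonal generators e+ (e+^2 = +1) and e- (e-^2 = -1), from which the null vectors e0, einf are built.
Number of generators m = 6 + 2 = 8.
dim Cl(p,q) = 2^m = 2^8 = 256


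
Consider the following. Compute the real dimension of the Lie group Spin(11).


Spin(n) double-covers SO(n); both have Lie algebra so(n) of dimension n(n-1)/2.
n = 11
n(n-1) = 11 * 10 = 110
dim Spin(11) = 110/2 = 55


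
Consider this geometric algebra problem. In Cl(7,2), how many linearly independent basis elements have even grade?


Even subalgebra dimension = 2^(n-1)
n = 7 + 2 = 9
2^(9 - 1) = 2^8 = 256
Verification: sum of C(9,k) for even k = 1 + 36 + 126 + 84 + 9 = 256
Result = 256
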